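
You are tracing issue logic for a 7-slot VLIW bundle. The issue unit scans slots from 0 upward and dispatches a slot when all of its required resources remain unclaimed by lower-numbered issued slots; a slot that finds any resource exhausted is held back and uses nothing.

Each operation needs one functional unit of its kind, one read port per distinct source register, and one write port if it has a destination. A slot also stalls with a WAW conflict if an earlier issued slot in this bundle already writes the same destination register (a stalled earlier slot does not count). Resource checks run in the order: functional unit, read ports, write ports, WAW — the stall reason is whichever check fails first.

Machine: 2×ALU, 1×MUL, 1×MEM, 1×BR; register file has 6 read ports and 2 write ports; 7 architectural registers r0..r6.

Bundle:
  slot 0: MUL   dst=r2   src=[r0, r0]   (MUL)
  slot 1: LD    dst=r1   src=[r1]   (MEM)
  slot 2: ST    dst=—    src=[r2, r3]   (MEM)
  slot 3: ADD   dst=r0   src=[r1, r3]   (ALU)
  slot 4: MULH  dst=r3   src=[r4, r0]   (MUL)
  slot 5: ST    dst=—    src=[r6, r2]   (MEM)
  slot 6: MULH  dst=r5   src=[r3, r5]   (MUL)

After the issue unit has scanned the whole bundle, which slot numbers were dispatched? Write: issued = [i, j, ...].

#0 MUL src=r0,r0 dispatched  <A:2 Mu:0 Ld:1 B:1 rd:5 wr:1>
#1 MEM src=r1 dispatched  <A:2 Mu:0 Ld:0 B:1 rd:4 wr:0>
#2 MEM src=r2,r3 held:FU  <A:2 Mu:0 Ld:0 B:1 rd:4 wr:0>
#3 ALU src=r1,r3 held:WR_PORT  <A:2 Mu:0 Ld:0 B:1 rd:4 wr:0>
#4 MUL src=r4,r0 held:FU  <A:2 Mu:0 Ld:0 B:1 rd:4 wr:0>
#5 MEM src=r6,r2 held:FU  <A:2 Mu:0 Ld:0 B:1 rd:4 wr:0>
#6 MUL src=r3,r5 held:FU  <A:2 Mu:0 Ld:0 B:1 rd:4 wr:0>

issued = [0, 1]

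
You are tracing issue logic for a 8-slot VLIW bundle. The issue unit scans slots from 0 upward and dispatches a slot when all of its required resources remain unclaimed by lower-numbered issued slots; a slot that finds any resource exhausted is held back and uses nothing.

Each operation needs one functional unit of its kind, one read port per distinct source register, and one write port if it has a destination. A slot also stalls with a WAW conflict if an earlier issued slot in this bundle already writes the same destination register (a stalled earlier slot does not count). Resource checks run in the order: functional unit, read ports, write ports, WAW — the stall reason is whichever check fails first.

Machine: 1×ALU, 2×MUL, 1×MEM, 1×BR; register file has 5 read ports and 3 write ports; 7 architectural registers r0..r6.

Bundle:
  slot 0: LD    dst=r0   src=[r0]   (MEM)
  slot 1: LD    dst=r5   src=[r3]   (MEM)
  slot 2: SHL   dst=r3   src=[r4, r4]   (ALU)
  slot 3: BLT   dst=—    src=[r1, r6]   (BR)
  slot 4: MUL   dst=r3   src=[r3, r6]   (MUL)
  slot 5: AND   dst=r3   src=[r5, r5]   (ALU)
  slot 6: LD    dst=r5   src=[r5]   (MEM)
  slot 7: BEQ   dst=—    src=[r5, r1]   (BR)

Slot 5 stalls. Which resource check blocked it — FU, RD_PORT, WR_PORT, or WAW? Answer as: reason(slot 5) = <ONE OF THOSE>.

#0 MEM src=r0 dispatched  <A:1 Mu:2 Ld:0 B:1 rd:4 wr:2>
#1 MEM src=r3 held:FU  <A:1 Mu:2 Ld:0 B:1 rd:4 wr:2>
#2 ALU src=r4,r4 dispatched  <A:0 Mu:2 Ld:0 B:1 rd:3 wr:1>
#3 BR src=r1,r6 dispatched  <A:0 Mu:2 Ld:0 B:0 rd:1 wr:1>
#4 MUL src=r3,r6 held:RD_PORT  <A:0 Mu:2 Ld:0 B:0 rd:1 wr:1>
#5 ALU src=r5,r5 held:FU  <A:0 Mu:2 Ld:0 B:0 rd:1 wr:1>
#6 MEM src=r5 held:FU  <A:0 Mu:2 Ld:0 B:0 rd:1 wr:1>
#7 BR src=r5,r1 held:FU  <A:0 Mu:2 Ld:0 B:0 rd:1 wr:1>

reason(slot 5) = FU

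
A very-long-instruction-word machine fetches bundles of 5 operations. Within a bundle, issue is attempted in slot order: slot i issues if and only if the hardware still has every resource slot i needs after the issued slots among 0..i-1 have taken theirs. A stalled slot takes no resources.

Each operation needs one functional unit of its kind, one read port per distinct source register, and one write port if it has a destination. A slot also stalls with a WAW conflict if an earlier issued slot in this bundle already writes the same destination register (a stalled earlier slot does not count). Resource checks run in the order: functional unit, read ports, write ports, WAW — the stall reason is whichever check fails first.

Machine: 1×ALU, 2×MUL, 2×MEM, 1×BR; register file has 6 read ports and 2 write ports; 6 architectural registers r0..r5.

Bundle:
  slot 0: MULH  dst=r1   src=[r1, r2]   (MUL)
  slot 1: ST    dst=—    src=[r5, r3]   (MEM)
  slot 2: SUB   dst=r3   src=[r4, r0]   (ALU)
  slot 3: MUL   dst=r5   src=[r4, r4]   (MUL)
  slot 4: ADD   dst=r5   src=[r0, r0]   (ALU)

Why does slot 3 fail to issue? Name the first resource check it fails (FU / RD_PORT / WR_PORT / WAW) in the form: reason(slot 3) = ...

reason(slot 3) = RD_PORT

slot 0 (MUL): ISSUE — free A1,Mu1,Ld2,B1 rp4 wp1
slot 1 (MEM): ISSUE — free A1,Mu1,Ld1,B1 rp2 wp1
slot 2 (ALU): ISSUE — free A0,Mu1,Ld1,B1 rp0 wp0
slot 3 (MUL): stall RD_PORT — free A0,Mu1,Ld1,B1 rp0 wp0
slot 4 (ALU): stall FU — free A0,Mu1,Ld1,B1 rp0 wp0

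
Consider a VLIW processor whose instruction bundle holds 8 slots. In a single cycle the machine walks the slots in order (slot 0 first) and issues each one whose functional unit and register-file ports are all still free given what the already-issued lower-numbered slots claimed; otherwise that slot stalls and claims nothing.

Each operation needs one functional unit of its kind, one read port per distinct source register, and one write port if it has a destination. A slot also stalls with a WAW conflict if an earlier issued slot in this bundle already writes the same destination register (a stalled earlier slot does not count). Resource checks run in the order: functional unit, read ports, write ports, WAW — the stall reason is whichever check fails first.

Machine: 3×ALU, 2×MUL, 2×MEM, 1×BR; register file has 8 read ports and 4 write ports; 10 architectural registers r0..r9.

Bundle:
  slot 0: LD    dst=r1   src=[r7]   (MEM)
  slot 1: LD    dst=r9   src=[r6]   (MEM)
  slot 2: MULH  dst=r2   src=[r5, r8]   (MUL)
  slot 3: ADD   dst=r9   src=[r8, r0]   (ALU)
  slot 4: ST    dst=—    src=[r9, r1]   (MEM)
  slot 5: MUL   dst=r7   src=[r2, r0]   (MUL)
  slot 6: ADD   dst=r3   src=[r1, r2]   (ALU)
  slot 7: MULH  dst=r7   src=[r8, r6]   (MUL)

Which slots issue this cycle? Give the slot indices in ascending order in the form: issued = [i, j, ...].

(0) want 1×MEM +1rd +1wr — yes → AL3|MU2|ME1|BR1|rd7|wr3
(1) want 1×MEM +1rd +1wr — yes → AL3|MU2|ME0|BR1|rd6|wr2
(2) want 1×MUL +2rd +1wr — yes → AL3|MU1|ME0|BR1|rd4|wr1
(3) want 1×ALU +2rd +1wr — WAW → AL3|MU1|ME0|BR1|rd4|wr1
(4) want 1×MEM +2rd +0wr — FU → AL3|MU1|ME0|BR1|rd4|wr1
(5) want 1×MUL +2rd +1wr — yes → AL3|MU0|ME0|BR1|rd2|wr0
(6) want 1×ALU +2rd +1wr — WR_PORT → AL3|MU0|ME0|BR1|rd2|wr0
(7) want 1×MUL +2rd +1wr — FU → AL3|MU0|ME0|BR1|rd2|wr0

issued = [0, 1, 2, 5]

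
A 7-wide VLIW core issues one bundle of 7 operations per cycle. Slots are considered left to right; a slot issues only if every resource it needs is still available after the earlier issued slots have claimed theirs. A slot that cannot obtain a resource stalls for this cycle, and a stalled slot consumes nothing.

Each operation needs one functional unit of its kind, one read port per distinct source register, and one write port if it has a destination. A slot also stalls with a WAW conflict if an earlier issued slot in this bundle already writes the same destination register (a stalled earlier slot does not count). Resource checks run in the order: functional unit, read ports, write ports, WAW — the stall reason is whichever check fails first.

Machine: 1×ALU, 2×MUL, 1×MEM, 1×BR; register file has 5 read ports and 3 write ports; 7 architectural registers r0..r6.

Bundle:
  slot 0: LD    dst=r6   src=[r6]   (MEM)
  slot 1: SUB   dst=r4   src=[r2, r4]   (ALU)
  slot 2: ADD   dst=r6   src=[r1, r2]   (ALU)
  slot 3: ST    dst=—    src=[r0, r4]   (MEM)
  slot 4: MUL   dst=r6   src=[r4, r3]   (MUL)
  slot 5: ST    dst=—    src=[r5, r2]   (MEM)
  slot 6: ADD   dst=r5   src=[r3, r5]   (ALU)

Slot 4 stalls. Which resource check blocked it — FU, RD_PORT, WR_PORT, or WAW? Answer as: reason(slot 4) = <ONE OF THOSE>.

reason(slot 4) = WAW

#0 MEM src=r6 dispatched  <A:1 Mu:2 Ld:0 B:1 rd:4 wr:2>
#1 ALU src=r2,r4 dispatched  <A:0 Mu:2 Ld:0 B:1 rd:2 wr:1>
#2 ALU src=r1,r2 held:FU  <A:0 Mu:2 Ld:0 B:1 rd:2 wr:1>
#3 MEM src=r0,r4 held:FU  <A:0 Mu:2 Ld:0 B:1 rd:2 wr:1>
#4 MUL src=r4,r3 held:WAW  <A:0 Mu:2 Ld:0 B:1 rd:2 wr:1>
#5 MEM src=r5,r2 held:FU  <A:0 Mu:2 Ld:0 B:1 rd:2 wr:1>
#6 ALU src=r3,r5 held:FU  <A:0 Mu:2 Ld:0 B:1 rd:2 wr:1>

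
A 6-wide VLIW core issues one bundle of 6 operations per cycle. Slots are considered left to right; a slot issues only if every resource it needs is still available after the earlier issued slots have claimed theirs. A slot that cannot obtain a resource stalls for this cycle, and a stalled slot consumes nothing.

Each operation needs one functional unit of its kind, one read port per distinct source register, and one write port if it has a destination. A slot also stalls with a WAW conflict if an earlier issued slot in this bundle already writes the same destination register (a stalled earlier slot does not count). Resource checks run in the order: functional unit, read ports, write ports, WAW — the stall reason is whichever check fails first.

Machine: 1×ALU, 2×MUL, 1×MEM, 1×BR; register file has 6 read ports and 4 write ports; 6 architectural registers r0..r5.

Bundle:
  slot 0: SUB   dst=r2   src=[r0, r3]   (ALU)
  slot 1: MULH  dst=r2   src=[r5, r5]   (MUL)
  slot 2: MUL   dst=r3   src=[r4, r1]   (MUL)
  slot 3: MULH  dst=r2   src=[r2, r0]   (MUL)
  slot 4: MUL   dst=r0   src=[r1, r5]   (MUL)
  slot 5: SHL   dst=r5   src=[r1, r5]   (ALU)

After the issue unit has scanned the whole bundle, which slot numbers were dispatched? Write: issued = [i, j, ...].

[0] ALU needs rd=2 wr=1: ok; after: ALU=0 MUL=2 MEM=1 BR=1, R=4, W=3
[1] MUL needs rd=1 wr=1: WAW; after: ALU=0 MUL=2 MEM=1 BR=1, R=4, W=3
[2] MUL needs rd=2 wr=1: ok; after: ALU=0 MUL=1 MEM=1 BR=1, R=2, W=2
[3] MUL needs rd=2 wr=1: WAW; after: ALU=0 MUL=1 MEM=1 BR=1, R=2, W=2
[4] MUL needs rd=2 wr=1: ok; after: ALU=0 MUL=0 MEM=1 BR=1, R=0, W=1
[5] ALU needs rd=2 wr=1: FU; after: ALU=0 MUL=0 MEM=1 BR=1, R=0, W=1

issued = [0, 2, 4]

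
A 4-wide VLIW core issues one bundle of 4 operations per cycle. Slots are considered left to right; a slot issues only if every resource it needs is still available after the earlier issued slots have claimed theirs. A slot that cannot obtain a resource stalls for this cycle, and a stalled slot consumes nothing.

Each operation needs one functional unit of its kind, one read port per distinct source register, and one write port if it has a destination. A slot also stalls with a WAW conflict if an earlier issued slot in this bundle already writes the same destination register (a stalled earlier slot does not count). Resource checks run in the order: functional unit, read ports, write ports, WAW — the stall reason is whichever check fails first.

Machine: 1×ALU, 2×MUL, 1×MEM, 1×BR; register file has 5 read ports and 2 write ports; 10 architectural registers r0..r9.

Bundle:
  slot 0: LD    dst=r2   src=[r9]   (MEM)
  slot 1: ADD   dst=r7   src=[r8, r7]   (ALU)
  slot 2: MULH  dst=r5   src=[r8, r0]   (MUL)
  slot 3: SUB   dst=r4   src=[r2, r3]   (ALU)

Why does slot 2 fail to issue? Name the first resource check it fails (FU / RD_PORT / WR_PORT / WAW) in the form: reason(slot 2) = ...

slot 0 (MEM): ISSUE — free A1,Mu2,Ld0,B1 rp4 wp1
slot 1 (ALU): ISSUE — free A0,Mu2,Ld0,B1 rp2 wp0
slot 2 (MUL): stall WR_PORT — free A0,Mu2,Ld0,B1 rp2 wp0
slot 3 (ALU): stall FU — free A0,Mu2,Ld0,B1 rp2 wp0

reason(slot 2) = WR_PORT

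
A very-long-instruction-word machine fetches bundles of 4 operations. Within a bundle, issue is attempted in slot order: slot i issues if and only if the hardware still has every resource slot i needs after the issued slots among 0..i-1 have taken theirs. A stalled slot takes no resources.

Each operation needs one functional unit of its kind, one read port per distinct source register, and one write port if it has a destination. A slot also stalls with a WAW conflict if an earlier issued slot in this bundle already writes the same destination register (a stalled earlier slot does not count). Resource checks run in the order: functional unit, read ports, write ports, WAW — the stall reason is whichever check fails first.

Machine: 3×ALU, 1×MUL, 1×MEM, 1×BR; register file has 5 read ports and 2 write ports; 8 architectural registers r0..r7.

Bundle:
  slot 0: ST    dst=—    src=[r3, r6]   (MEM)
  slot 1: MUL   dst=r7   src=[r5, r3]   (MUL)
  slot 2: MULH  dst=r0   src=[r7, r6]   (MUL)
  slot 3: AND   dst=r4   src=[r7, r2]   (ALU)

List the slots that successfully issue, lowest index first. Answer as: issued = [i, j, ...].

issued = [0, 1]

(0) want 1×MEM +2rd +0wr — yes → AL3|MU1|ME0|BR1|rd3|wr2
(1) want 1×MUL +2rd +1wr — yes → AL3|MU0|ME0|BR1|rd1|wr1
(2) want 1×MUL +2rd +1wr — FU → AL3|MU0|ME0|BR1|rd1|wr1
(3) want 1×ALU +2rd +1wr — RD_PORT → AL3|MU0|ME0|BR1|rd1|wr1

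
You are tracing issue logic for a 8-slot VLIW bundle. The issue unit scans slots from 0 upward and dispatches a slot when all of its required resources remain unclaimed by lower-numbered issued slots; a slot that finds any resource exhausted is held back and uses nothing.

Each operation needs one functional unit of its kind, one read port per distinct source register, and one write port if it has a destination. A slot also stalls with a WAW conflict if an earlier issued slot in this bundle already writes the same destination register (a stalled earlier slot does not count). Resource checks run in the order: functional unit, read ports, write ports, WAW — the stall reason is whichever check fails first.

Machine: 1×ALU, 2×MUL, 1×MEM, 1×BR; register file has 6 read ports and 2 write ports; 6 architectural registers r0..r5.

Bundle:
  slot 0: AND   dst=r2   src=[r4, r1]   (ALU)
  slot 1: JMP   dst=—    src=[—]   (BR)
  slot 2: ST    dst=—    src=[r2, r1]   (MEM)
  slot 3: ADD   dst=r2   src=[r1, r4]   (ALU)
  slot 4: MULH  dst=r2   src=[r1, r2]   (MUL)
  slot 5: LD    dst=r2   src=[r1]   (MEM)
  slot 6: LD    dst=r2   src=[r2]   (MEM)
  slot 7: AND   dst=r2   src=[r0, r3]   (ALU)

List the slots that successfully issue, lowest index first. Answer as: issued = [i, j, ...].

  0. ALU→r2 ⇒ go  {0A/2Mu/1Ld/1B | 4r 1w}
  1. BR ⇒ go  {0A/2Mu/1Ld/0B | 4r 1w}
  2. MEM ⇒ go  {0A/2Mu/0Ld/0B | 2r 1w}
  3. ALU→r2 ⇒ no(FU)  {0A/2Mu/0Ld/0B | 2r 1w}
  4. MUL→r2 ⇒ no(WAW)  {0A/2Mu/0Ld/0B | 2r 1w}
  5. MEM→r2 ⇒ no(FU)  {0A/2Mu/0Ld/0B | 2r 1w}
  6. MEM→r2 ⇒ no(FU)  {0A/2Mu/0Ld/0B | 2r 1w}
  7. ALU→r2 ⇒ no(FU)  {0A/2Mu/0Ld/0B | 2r 1w}

issued = [0, 1, 2]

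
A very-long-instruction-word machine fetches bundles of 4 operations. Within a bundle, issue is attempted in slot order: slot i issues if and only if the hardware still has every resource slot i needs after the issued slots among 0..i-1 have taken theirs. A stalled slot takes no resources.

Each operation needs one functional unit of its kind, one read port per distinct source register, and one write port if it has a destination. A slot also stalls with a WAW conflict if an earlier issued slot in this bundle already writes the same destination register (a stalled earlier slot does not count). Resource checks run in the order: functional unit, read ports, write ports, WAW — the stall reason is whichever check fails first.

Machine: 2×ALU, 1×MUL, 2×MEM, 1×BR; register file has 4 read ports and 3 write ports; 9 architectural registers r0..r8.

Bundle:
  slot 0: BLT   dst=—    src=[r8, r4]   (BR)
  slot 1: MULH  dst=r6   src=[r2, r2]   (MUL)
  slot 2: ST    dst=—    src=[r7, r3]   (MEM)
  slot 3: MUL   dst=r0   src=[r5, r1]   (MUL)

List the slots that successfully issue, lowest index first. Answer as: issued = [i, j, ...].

issued = [0, 1]

[0] BR needs rd=2 wr=0: ok; after: ALU=2 MUL=1 MEM=2 BR=0, R=2, W=3
[1] MUL needs rd=1 wr=1: ok; after: ALU=2 MUL=0 MEM=2 BR=0, R=1, W=2
[2] MEM needs rd=2 wr=0: RD_PORT; after: ALU=2 MUL=0 MEM=2 BR=0, R=1, W=2
[3] MUL needs rd=2 wr=1: FU; after: ALU=2 MUL=0 MEM=2 BR=0, R=1, W=2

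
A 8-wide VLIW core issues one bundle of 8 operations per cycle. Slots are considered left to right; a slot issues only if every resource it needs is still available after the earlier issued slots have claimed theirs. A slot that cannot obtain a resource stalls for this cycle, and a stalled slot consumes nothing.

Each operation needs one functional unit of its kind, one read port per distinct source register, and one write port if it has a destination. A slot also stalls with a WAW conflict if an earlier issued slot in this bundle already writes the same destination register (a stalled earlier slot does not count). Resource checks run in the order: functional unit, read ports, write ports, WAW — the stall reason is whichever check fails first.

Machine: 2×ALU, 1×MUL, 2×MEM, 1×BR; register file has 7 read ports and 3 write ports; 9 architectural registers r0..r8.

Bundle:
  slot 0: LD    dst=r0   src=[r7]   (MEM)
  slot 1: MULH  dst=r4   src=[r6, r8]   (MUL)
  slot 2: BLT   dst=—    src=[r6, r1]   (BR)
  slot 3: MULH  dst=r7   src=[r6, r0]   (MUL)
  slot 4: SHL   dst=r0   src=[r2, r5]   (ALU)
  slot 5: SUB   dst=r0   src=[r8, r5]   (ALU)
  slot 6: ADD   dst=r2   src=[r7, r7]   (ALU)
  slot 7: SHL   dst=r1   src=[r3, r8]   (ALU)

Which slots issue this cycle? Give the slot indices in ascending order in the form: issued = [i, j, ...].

  0. MEM→r0 ⇒ go  {2A/1Mu/1Ld/1B | 6r 2w}
  1. MUL→r4 ⇒ go  {2A/0Mu/1Ld/1B | 4r 1w}
  2. BR ⇒ go  {2A/0Mu/1Ld/0B | 2r 1w}
  3. MUL→r7 ⇒ no(FU)  {2A/0Mu/1Ld/0B | 2r 1w}
  4. ALU→r0 ⇒ no(WAW)  {2A/0Mu/1Ld/0B | 2r 1w}
  5. ALU→r0 ⇒ no(WAW)  {2A/0Mu/1Ld/0B | 2r 1w}
  6. ALU→r2 ⇒ go  {1A/0Mu/1Ld/0B | 1r 0w}
  7. ALU→r1 ⇒ no(RD_PORT)  {1A/0Mu/1Ld/0B | 1r 0w}

issued = [0, 1, 2, 6]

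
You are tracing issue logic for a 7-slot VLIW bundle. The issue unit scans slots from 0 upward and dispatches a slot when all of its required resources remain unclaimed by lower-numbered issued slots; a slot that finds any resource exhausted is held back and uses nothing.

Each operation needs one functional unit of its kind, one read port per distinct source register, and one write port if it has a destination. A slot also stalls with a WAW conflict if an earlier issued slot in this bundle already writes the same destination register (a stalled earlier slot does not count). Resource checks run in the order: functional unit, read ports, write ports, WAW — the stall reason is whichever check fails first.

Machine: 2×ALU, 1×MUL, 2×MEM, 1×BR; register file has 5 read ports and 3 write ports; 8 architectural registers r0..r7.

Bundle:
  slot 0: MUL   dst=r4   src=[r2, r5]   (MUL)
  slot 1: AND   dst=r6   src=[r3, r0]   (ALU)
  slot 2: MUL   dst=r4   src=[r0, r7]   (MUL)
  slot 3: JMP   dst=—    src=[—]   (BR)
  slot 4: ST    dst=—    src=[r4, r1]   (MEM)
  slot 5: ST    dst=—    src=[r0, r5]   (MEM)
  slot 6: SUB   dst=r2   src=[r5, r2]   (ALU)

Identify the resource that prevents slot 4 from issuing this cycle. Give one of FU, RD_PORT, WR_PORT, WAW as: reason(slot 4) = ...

reason(slot 4) = RD_PORT

(0) want 1×MUL +2rd +1wr — yes → AL2|MU0|ME2|BR1|rd3|wr2
(1) want 1×ALU +2rd +1wr — yes → AL1|MU0|ME2|BR1|rd1|wr1
(2) want 1×MUL +2rd +1wr — FU → AL1|MU0|ME2|BR1|rd1|wr1
(3) want 1×BR +0rd +0wr — yes → AL1|MU0|ME2|BR0|rd1|wr1
(4) want 1×MEM +2rd +0wr — RD_PORT → AL1|MU0|ME2|BR0|rd1|wr1
(5) want 1×MEM +2rd +0wr — RD_PORT → AL1|MU0|ME2|BR0|rd1|wr1
(6) want 1×ALU +2rd +1wr — RD_PORT → AL1|MU0|ME2|BR0|rd1|wr1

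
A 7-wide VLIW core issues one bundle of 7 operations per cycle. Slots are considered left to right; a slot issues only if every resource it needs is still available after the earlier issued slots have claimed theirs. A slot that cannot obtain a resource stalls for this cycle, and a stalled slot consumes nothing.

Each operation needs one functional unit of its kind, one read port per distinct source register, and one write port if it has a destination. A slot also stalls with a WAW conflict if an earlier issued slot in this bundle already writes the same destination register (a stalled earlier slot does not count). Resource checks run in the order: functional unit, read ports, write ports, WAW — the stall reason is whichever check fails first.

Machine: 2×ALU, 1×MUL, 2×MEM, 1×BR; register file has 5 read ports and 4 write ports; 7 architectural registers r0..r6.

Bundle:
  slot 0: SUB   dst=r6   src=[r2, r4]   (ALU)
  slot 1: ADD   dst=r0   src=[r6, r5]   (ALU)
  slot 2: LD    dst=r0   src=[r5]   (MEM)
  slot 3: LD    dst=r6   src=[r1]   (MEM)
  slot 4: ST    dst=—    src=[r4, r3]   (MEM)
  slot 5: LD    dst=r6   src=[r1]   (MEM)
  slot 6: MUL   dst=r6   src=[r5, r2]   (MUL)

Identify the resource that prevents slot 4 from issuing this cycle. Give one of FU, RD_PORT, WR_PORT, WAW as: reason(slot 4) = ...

reason(slot 4) = RD_PORT

slot 0 (ALU): ISSUE — free A1,Mu1,Ld2,B1 rp3 wp3
slot 1 (ALU): ISSUE — free A0,Mu1,Ld2,B1 rp1 wp2
slot 2 (MEM): stall WAW — free A0,Mu1,Ld2,B1 rp1 wp2
slot 3 (MEM): stall WAW — free A0,Mu1,Ld2,B1 rp1 wp2
slot 4 (MEM): stall RD_PORT — free A0,Mu1,Ld2,B1 rp1 wp2
slot 5 (MEM): stall WAW — free A0,Mu1,Ld2,B1 rp1 wp2
slot 6 (MUL): stall RD_PORT — free A0,Mu1,Ld2,B1 rp1 wp2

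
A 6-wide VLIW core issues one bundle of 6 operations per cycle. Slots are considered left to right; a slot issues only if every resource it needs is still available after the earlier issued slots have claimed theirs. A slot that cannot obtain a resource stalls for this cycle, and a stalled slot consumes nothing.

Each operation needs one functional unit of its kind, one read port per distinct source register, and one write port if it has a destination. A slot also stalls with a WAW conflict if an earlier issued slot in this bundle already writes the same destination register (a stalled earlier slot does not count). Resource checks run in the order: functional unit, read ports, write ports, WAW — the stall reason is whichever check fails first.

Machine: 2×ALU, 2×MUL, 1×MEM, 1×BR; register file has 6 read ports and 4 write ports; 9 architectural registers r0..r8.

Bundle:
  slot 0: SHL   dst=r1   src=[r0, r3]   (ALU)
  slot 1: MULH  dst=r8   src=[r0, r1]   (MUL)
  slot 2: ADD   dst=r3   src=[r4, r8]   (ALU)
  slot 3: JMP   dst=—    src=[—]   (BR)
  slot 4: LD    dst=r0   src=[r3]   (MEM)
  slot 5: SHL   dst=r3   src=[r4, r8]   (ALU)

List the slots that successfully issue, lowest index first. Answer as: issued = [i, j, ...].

  0. ALU→r1 ⇒ go  {1A/2Mu/1Ld/1B | 4r 3w}
  1. MUL→r8 ⇒ go  {1A/1Mu/1Ld/1B | 2r 2w}
  2. ALU→r3 ⇒ go  {0A/1Mu/1Ld/1B | 0r 1w}
  3. BR ⇒ go  {0A/1Mu/1Ld/0B | 0r 1w}
  4. MEM→r0 ⇒ no(RD_PORT)  {0A/1Mu/1Ld/0B | 0r 1w}
  5. ALU→r3 ⇒ no(FU)  {0A/1Mu/1Ld/0B | 0r 1w}

issued = [0, 1, 2, 3]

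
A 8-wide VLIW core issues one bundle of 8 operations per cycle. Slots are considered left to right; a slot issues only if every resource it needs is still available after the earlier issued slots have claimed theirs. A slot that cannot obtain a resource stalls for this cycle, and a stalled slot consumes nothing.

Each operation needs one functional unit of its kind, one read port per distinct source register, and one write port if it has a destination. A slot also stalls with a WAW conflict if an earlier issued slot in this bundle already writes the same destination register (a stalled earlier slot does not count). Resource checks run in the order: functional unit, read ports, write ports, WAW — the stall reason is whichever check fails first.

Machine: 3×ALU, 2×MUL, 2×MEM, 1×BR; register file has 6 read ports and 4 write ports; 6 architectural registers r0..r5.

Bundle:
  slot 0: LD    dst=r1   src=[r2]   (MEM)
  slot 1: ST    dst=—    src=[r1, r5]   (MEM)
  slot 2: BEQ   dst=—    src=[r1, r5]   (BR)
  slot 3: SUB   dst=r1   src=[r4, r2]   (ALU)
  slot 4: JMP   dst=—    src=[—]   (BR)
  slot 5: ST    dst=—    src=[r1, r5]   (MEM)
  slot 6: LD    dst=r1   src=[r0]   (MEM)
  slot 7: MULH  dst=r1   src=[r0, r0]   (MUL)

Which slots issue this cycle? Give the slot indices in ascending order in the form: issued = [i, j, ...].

#0 MEM src=r2 dispatched  <A:3 Mu:2 Ld:1 B:1 rd:5 wr:3>
#1 MEM src=r1,r5 dispatched  <A:3 Mu:2 Ld:0 B:1 rd:3 wr:3>
#2 BR src=r1,r5 dispatched  <A:3 Mu:2 Ld:0 B:0 rd:1 wr:3>
#3 ALU src=r4,r2 held:RD_PORT  <A:3 Mu:2 Ld:0 B:0 rd:1 wr:3>
#4 BR src=- held:FU  <A:3 Mu:2 Ld:0 B:0 rd:1 wr:3>
#5 MEM src=r1,r5 held:FU  <A:3 Mu:2 Ld:0 B:0 rd:1 wr:3>
#6 MEM src=r0 held:FU  <A:3 Mu:2 Ld:0 B:0 rd:1 wr:3>
#7 MUL src=r0,r0 held:WAW  <A:3 Mu:2 Ld:0 B:0 rd:1 wr:3>

issued = [0, 1, 2]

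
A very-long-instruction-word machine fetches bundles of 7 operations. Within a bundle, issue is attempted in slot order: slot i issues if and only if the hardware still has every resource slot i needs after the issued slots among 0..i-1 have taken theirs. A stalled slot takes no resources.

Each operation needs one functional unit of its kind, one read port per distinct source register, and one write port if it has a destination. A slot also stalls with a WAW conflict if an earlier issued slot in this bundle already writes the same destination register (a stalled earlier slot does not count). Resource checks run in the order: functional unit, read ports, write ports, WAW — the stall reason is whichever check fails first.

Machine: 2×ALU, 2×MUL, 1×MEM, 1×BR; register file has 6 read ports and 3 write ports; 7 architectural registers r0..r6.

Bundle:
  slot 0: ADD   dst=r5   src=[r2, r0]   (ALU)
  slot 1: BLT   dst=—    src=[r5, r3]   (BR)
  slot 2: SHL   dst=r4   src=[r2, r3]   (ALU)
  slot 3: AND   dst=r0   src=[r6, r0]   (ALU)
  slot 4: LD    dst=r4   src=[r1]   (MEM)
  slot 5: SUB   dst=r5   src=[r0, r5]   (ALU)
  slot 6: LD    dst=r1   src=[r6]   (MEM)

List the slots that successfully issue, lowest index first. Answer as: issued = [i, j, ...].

issued = [0, 1, 2]

(0) want 1×ALU +2rd +1wr — yes → AL1|MU2|ME1|BR1|rd4|wr2
(1) want 1×BR +2rd +0wr — yes → AL1|MU2|ME1|BR0|rd2|wr2
(2) want 1×ALU +2rd +1wr — yes → AL0|MU2|ME1|BR0|rd0|wr1
(3) want 1×ALU +2rd +1wr — FU → AL0|MU2|ME1|BR0|rd0|wr1
(4) want 1×MEM +1rd +1wr — RD_PORT → AL0|MU2|ME1|BR0|rd0|wr1
(5) want 1×ALU +2rd +1wr — FU → AL0|MU2|ME1|BR0|rd0|wr1
(6) want 1×MEM +1rd +1wr — RD_PORT → AL0|MU2|ME1|BR0|rd0|wr1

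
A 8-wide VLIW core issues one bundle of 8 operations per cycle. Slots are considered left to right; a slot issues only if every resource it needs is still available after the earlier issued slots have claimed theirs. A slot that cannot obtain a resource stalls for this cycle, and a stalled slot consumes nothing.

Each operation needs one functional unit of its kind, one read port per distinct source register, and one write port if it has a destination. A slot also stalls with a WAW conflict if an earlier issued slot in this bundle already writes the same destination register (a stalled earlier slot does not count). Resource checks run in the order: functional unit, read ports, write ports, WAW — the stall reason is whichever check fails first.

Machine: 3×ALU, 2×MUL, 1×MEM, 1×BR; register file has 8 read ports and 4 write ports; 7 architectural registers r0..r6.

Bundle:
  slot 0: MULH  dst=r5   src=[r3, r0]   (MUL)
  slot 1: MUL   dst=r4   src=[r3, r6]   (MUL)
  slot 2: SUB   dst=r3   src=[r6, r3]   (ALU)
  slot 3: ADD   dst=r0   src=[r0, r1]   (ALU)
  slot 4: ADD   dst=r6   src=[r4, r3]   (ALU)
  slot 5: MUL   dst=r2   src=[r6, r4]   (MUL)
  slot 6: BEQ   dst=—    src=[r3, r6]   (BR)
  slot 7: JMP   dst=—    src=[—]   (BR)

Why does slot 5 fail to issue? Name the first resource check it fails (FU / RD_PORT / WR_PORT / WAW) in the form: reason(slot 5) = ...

reason(slot 5) = FU

slot 0 (MUL): ISSUE — free A3,Mu1,Ld1,B1 rp6 wp3
slot 1 (MUL): ISSUE — free A3,Mu0,Ld1,B1 rp4 wp2
slot 2 (ALU): ISSUE — free A2,Mu0,Ld1,B1 rp2 wp1
slot 3 (ALU): ISSUE — free A1,Mu0,Ld1,B1 rp0 wp0
slot 4 (ALU): stall RD_PORT — free A1,Mu0,Ld1,B1 rp0 wp0
slot 5 (MUL): stall FU — free A1,Mu0,Ld1,B1 rp0 wp0
slot 6 (BR): stall RD_PORT — free A1,Mu0,Ld1,B1 rp0 wp0
slot 7 (BR): ISSUE — free A1,Mu0,Ld1,B0 rp0 wp0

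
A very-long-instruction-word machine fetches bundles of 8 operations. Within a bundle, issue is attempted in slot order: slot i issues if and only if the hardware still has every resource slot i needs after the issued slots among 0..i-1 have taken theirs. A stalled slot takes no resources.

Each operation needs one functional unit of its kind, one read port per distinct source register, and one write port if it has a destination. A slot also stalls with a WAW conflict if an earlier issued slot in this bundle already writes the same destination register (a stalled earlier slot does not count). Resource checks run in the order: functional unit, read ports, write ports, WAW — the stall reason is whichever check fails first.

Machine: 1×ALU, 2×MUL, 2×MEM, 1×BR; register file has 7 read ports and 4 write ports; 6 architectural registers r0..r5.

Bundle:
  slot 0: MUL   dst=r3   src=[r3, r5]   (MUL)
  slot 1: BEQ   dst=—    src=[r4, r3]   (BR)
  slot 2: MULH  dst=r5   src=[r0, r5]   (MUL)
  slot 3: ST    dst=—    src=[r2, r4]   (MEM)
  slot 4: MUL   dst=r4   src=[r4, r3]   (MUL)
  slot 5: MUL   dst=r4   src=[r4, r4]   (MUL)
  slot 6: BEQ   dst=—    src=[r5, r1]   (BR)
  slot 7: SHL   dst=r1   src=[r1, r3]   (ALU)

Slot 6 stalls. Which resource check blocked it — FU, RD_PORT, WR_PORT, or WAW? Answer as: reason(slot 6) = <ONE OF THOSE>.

reason(slot 6) = FU

  0. MUL→r3 ⇒ go  {1A/1Mu/2Ld/1B | 5r 3w}
  1. BR ⇒ go  {1A/1Mu/2Ld/0B | 3r 3w}
  2. MUL→r5 ⇒ go  {1A/0Mu/2Ld/0B | 1r 2w}
  3. MEM ⇒ no(RD_PORT)  {1A/0Mu/2Ld/0B | 1r 2w}
  4. MUL→r4 ⇒ no(FU)  {1A/0Mu/2Ld/0B | 1r 2w}
  5. MUL→r4 ⇒ no(FU)  {1A/0Mu/2Ld/0B | 1r 2w}
  6. BR ⇒ no(FU)  {1A/0Mu/2Ld/0B | 1r 2w}
  7. ALU→r1 ⇒ no(RD_PORT)  {1A/0Mu/2Ld/0B | 1r 2w}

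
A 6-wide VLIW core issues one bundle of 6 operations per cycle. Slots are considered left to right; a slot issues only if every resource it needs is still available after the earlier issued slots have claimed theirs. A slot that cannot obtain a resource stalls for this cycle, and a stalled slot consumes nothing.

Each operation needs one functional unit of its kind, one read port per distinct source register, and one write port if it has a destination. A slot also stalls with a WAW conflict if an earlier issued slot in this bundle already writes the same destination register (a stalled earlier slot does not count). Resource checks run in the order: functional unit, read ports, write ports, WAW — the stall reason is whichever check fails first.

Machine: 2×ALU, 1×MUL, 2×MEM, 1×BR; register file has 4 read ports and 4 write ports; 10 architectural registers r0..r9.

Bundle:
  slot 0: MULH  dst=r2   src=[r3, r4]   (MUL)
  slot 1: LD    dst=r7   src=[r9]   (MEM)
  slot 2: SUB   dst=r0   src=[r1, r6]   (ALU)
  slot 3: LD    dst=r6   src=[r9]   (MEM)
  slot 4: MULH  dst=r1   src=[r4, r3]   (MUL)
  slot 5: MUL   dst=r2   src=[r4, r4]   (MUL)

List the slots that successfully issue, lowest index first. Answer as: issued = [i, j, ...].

(0) want 1×MUL +2rd +1wr — yes → AL2|MU0|ME2|BR1|rd2|wr3
(1) want 1×MEM +1rd +1wr — yes → AL2|MU0|ME1|BR1|rd1|wr2
(2) want 1×ALU +2rd +1wr — RD_PORT → AL2|MU0|ME1|BR1|rd1|wr2
(3) want 1×MEM +1rd +1wr — yes → AL2|MU0|ME0|BR1|rd0|wr1
(4) want 1×MUL +2rd +1wr — FU → AL2|MU0|ME0|BR1|rd0|wr1
(5) want 1×MUL +1rd +1wr — FU → AL2|MU0|ME0|BR1|rd0|wr1

issued = [0, 1, 3]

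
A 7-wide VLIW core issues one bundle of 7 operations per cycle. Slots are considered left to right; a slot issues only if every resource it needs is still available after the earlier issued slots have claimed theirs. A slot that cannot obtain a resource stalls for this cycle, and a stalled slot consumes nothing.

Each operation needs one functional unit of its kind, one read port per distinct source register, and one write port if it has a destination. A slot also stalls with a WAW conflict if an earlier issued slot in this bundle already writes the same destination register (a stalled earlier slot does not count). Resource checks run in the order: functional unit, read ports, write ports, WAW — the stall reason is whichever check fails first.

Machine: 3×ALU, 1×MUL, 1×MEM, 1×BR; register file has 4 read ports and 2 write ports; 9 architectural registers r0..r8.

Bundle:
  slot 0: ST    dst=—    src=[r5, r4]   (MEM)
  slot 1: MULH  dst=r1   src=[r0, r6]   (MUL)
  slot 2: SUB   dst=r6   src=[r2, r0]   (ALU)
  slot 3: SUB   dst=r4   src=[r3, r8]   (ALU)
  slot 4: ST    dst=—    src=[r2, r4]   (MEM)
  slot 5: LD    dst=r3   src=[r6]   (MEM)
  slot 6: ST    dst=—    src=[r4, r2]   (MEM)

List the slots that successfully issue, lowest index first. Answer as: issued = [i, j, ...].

#0 MEM src=r5,r4 dispatched  <A:3 Mu:1 Ld:0 B:1 rd:2 wr:2>
#1 MUL src=r0,r6 dispatched  <A:3 Mu:0 Ld:0 B:1 rd:0 wr:1>
#2 ALU src=r2,r0 held:RD_PORT  <A:3 Mu:0 Ld:0 B:1 rd:0 wr:1>
#3 ALU src=r3,r8 held:RD_PORT  <A:3 Mu:0 Ld:0 B:1 rd:0 wr:1>
#4 MEM src=r2,r4 held:FU  <A:3 Mu:0 Ld:0 B:1 rd:0 wr:1>
#5 MEM src=r6 held:FU  <A:3 Mu:0 Ld:0 B:1 rd:0 wr:1>
#6 MEM src=r4,r2 held:FU  <A:3 Mu:0 Ld:0 B:1 rd:0 wr:1>

issued = [0, 1]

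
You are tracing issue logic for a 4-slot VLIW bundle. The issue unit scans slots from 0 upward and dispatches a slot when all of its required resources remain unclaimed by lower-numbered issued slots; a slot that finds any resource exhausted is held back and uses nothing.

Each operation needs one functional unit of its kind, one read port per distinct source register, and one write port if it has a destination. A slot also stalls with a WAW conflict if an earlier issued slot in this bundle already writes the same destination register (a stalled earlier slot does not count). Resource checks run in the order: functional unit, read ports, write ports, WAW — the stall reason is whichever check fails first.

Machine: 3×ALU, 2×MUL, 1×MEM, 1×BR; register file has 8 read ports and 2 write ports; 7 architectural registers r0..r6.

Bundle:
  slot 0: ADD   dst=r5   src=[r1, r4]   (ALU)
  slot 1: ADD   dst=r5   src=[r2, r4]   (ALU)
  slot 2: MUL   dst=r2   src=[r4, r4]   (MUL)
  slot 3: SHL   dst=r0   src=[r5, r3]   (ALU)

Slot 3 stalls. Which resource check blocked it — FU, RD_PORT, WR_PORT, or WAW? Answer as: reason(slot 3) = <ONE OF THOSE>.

reason(slot 3) = WR_PORT

(0) want 1×ALU +2rd +1wr — yes → AL2|MU2|ME1|BR1|rd6|wr1
(1) want 1×ALU +2rd +1wr — WAW → AL2|MU2|ME1|BR1|rd6|wr1
(2) want 1×MUL +1rd +1wr — yes → AL2|MU1|ME1|BR1|rd5|wr0
(3) want 1×ALU +2rd +1wr — WR_PORT → AL2|MU1|ME1|BR1|rd5|wr0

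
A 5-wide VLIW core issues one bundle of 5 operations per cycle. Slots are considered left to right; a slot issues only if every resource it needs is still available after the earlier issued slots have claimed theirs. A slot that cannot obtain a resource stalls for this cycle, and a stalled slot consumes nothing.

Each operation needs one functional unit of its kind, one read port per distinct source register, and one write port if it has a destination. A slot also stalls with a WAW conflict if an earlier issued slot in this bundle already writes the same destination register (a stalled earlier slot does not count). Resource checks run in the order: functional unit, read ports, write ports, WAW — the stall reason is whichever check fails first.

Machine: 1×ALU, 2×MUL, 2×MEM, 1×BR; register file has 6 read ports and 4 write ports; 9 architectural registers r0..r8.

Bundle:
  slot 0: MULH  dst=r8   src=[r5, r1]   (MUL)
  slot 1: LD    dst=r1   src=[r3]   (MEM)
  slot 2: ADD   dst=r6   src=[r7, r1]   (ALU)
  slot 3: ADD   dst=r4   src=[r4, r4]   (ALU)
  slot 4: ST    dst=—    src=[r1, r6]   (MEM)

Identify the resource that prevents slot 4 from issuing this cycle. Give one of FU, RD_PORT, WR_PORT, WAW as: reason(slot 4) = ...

(0) want 1×MUL +2rd +1wr — yes → AL1|MU1|ME2|BR1|rd4|wr3
(1) want 1×MEM +1rd +1wr — yes → AL1|MU1|ME1|BR1|rd3|wr2
(2) want 1×ALU +2rd +1wr — yes → AL0|MU1|ME1|BR1|rd1|wr1
(3) want 1×ALU +1rd +1wr — FU → AL0|MU1|ME1|BR1|rd1|wr1
(4) want 1×MEM +2rd +0wr — RD_PORT → AL0|MU1|ME1|BR1|rd1|wr1

reason(slot 4) = RD_PORT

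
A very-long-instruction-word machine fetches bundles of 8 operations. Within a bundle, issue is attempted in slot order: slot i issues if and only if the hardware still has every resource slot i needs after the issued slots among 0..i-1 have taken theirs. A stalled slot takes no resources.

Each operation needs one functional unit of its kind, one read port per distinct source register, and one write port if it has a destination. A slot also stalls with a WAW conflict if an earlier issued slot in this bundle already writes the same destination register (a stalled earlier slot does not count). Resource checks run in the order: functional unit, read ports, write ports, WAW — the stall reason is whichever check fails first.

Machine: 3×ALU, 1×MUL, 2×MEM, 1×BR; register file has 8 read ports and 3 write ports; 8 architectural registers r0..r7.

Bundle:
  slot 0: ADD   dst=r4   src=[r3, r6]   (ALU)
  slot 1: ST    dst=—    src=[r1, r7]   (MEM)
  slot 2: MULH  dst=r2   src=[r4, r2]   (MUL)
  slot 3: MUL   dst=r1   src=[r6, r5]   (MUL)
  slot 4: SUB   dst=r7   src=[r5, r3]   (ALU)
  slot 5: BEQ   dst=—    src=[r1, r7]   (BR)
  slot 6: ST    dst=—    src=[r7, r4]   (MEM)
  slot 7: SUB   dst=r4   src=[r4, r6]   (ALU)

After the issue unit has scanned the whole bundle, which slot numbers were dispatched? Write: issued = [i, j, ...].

#0 ALU src=r3,r6 dispatched  <A:2 Mu:1 Ld:2 B:1 rd:6 wr:2>
#1 MEM src=r1,r7 dispatched  <A:2 Mu:1 Ld:1 B:1 rd:4 wr:2>
#2 MUL src=r4,r2 dispatched  <A:2 Mu:0 Ld:1 B:1 rd:2 wr:1>
#3 MUL src=r6,r5 held:FU  <A:2 Mu:0 Ld:1 B:1 rd:2 wr:1>
#4 ALU src=r5,r3 dispatched  <A:1 Mu:0 Ld:1 B:1 rd:0 wr:0>
#5 BR src=r1,r7 held:RD_PORT  <A:1 Mu:0 Ld:1 B:1 rd:0 wr:0>
#6 MEM src=r7,r4 held:RD_PORT  <A:1 Mu:0 Ld:1 B:1 rd:0 wr:0>
#7 ALU src=r4,r6 held:RD_PORT  <A:1 Mu:0 Ld:1 B:1 rd:0 wr:0>

issued = [0, 1, 2, 4]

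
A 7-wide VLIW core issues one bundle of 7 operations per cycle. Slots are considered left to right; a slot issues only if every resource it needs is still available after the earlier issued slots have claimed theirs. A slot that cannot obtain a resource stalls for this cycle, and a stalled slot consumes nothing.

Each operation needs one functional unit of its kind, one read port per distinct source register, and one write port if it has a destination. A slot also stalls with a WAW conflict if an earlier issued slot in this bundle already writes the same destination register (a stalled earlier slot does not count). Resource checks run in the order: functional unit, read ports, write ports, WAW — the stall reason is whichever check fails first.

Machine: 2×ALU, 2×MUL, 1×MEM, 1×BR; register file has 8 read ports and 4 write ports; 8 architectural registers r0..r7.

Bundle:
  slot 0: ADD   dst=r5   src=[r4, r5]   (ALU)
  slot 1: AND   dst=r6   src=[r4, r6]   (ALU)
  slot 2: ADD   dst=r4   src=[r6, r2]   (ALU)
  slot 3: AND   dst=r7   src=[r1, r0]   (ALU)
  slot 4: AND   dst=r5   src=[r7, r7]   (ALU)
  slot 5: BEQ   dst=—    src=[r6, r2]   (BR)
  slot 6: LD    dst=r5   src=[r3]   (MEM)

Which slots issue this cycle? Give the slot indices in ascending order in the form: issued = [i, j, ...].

issued = [0, 1, 5]

[0] ALU needs rd=2 wr=1: ok; after: ALU=1 MUL=2 MEM=1 BR=1, R=6, W=3
[1] ALU needs rd=2 wr=1: ok; after: ALU=0 MUL=2 MEM=1 BR=1, R=4, W=2
[2] ALU needs rd=2 wr=1: FU; after: ALU=0 MUL=2 MEM=1 BR=1, R=4, W=2
[3] ALU needs rd=2 wr=1: FU; after: ALU=0 MUL=2 MEM=1 BR=1, R=4, W=2
[4] ALU needs rd=1 wr=1: FU; after: ALU=0 MUL=2 MEM=1 BR=1, R=4, W=2
[5] BR needs rd=2 wr=0: ok; after: ALU=0 MUL=2 MEM=1 BR=0, R=2, W=2
[6] MEM needs rd=1 wr=1: WAW; after: ALU=0 MUL=2 MEM=1 BR=0, R=2, W=2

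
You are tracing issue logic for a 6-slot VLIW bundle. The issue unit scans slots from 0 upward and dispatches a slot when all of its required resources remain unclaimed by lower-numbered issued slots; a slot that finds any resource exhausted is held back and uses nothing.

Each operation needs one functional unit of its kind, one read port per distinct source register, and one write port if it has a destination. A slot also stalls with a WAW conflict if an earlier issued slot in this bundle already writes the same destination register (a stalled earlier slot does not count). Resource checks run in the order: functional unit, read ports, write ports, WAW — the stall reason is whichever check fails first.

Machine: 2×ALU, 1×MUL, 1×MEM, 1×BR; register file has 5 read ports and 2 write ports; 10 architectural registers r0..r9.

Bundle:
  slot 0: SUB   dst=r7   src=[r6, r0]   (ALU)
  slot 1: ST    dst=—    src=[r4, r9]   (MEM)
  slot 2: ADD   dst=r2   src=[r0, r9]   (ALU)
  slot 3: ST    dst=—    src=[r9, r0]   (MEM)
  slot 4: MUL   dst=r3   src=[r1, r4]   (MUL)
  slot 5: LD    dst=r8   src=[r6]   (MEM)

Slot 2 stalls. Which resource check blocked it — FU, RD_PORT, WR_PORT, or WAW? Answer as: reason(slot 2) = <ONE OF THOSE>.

[0] ALU needs rd=2 wr=1: ok; after: ALU=1 MUL=1 MEM=1 BR=1, R=3, W=1
[1] MEM needs rd=2 wr=0: ok; after: ALU=1 MUL=1 MEM=0 BR=1, R=1, W=1
[2] ALU needs rd=2 wr=1: RD_PORT; after: ALU=1 MUL=1 MEM=0 BR=1, R=1, W=1
[3] MEM needs rd=2 wr=0: FU; after: ALU=1 MUL=1 MEM=0 BR=1, R=1, W=1
[4] MUL needs rd=2 wr=1: RD_PORT; after: ALU=1 MUL=1 MEM=0 BR=1, R=1, W=1
[5] MEM needs rd=1 wr=1: FU; after: ALU=1 MUL=1 MEM=0 BR=1, R=1, W=1

reason(slot 2) = RD_PORT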